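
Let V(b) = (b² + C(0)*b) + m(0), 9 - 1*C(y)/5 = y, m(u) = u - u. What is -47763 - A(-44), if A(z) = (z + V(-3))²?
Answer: -76663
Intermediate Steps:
m(u) = 0
C(y) = 45 - 5*y
V(b) = b² + 45*b (V(b) = (b² + (45 - 5*0)*b) + 0 = (b² + (45 + 0)*b) + 0 = (b² + 45*b) + 0 = b² + 45*b)
A(z) = (-126 + z)² (A(z) = (z - 3*(45 - 3))² = (z - 3*42)² = (z - 126)² = (-126 + z)²)
-47763 - A(-44) = -47763 - (-126 - 44)² = -47763 - 1*(-170)² = -47763 - 1*28900 = -47763 - 28900 = -76663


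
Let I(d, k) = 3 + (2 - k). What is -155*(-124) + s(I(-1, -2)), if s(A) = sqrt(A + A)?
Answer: 19220 + sqrt(14) ≈ 19224.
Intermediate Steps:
I(d, k) = 5 - k
s(A) = sqrt(2)*sqrt(A) (s(A) = sqrt(2*A) = sqrt(2)*sqrt(A))
-155*(-124) + s(I(-1, -2)) = -155*(-124) + sqrt(2)*sqrt(5 - 1*(-2)) = 19220 + sqrt(2)*sqrt(5 + 2) = 19220 + sqrt(2)*sqrt(7) = 19220 + sqrt(14)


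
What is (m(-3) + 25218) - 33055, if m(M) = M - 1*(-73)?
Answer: -7767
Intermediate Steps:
m(M) = 73 + M (m(M) = M + 73 = 73 + M)
(m(-3) + 25218) - 33055 = ((73 - 3) + 25218) - 33055 = (70 + 25218) - 33055 = 25288 - 33055 = -7767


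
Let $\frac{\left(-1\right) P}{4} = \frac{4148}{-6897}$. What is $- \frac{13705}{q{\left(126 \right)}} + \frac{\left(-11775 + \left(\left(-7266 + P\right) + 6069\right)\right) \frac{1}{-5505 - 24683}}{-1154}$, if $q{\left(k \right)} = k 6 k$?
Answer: $- \frac{137559474933053}{953633447579736} \approx -0.14425$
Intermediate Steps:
$P = \frac{16592}{6897}$ ($P = - 4 \frac{4148}{-6897} = - 4 \cdot 4148 \left(- \frac{1}{6897}\right) = \left(-4\right) \left(- \frac{4148}{6897}\right) = \frac{16592}{6897} \approx 2.4057$)
$q{\left(k \right)} = 6 k^{2}$ ($q{\left(k \right)} = 6 k k = 6 k^{2}$)
$- \frac{13705}{q{\left(126 \right)}} + \frac{\left(-11775 + \left(\left(-7266 + P\right) + 6069\right)\right) \frac{1}{-5505 - 24683}}{-1154} = - \frac{13705}{6 \cdot 126^{2}} + \frac{\left(-11775 + \left(\left(-7266 + \frac{16592}{6897}\right) + 6069\right)\right) \frac{1}{-5505 - 24683}}{-1154} = - \frac{13705}{6 \cdot 15876} + \frac{-11775 + \left(- \frac{50097010}{6897} + 6069\right)}{-30188} \left(- \frac{1}{1154}\right) = - \frac{13705}{95256} + \left(-11775 - \frac{8239117}{6897}\right) \left(- \frac{1}{30188}\right) \left(- \frac{1}{1154}\right) = \left(-13705\right) \frac{1}{95256} + \left(- \frac{89451292}{6897}\right) \left(- \frac{1}{30188}\right) \left(- \frac{1}{1154}\right) = - \frac{13705}{95256} + \frac{22362823}{52051659} \left(- \frac{1}{1154}\right) = - \frac{13705}{95256} - \frac{22362823}{60067614486} = - \frac{137559474933053}{953633447579736}$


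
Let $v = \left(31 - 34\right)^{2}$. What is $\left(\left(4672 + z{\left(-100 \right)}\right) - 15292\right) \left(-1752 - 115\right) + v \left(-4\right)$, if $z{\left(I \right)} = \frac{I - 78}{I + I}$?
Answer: $\frac{1982584237}{100} \approx 1.9826 \cdot 10^{7}$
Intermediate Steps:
$z{\left(I \right)} = \frac{-78 + I}{2 I}$
$v = 9$ ($v = \left(-3\right)^{2} = 9$)
$\left(\left(4672 + z{\left(-100 \right)}\right) - 15292\right) \left(-1752 - 115\right) + v \left(-4\right) = \left(\left(4672 + \frac{-78 - 100}{2 \left(-100\right)}\right) - 15292\right) \left(-1752 - 115\right) + 9 \left(-4\right) = \left(\left(4672 + \frac{1}{2} \left(- \frac{1}{100}\right) \left(-178\right)\right) - 15292\right) \left(-1867\right) - 36 = \left(\left(4672 + \frac{89}{100}\right) - 15292\right) \left(-1867\right) - 36 = \left(\frac{467289}{100} - 15292\right) \left(-1867\right) - 36 = \left(- \frac{1061911}{100}\right) \left(-1867\right) - 36 = \frac{1982587837}{100} - 36 = \frac{1982584237}{100}$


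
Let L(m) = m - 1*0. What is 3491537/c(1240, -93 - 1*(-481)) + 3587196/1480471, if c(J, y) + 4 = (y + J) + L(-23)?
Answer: 5174862374723/2370234071 ≈ 2183.3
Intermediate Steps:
L(m) = m (L(m) = m + 0 = m)
c(J, y) = -27 + J + y (c(J, y) = -4 + ((y + J) - 23) = -4 + ((J + y) - 23) = -4 + (-23 + J + y) = -27 + J + y)
3491537/c(1240, -93 - 1*(-481)) + 3587196/1480471 = 3491537/(-27 + 1240 + (-93 - 1*(-481))) + 3587196/1480471 = 3491537/(-27 + 1240 + (-93 + 481)) + 3587196*(1/1480471) = 3491537/(-27 + 1240 + 388) + 3587196/1480471 = 3491537/1601 + 3587196/1480471 = 5174862374723/2370234071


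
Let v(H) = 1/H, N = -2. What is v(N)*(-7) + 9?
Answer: 25/2 ≈ 12.500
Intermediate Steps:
v(N)*(-7) + 9 = -7/(-2) + 9 = -½*(-7) + 9 = 7/2 + 9 = 25/2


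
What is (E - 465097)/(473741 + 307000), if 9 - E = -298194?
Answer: -12838/60057 ≈ -0.21376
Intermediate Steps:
E = 298203 (E = 9 - 1*(-298194) = 9 + 298194 = 298203)
(E - 465097)/(473741 + 307000) = (298203 - 465097)/(473741 + 307000) = -166894/780741 = -166894*1/780741 = -12838/60057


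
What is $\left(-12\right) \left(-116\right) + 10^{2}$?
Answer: $1492$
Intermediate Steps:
$\left(-12\right) \left(-116\right) + 10^{2} = 1392 + 100 = 1492$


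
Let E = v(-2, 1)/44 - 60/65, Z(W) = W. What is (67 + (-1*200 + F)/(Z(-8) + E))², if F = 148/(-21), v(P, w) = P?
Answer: 23546591265289/2901438225 ≈ 8115.5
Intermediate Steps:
F = -148/21 (F = 148*(-1/21) = -148/21 ≈ -7.0476)
E = -277/286 (E = -2/44 - 60/65 = -2*1/44 - 60*1/65 = -1/22 - 12/13 = -277/286 ≈ -0.96853)
(67 + (-1*200 + F)/(Z(-8) + E))² = (67 + (-1*200 - 148/21)/(-8 - 277/286))² = (67 + (-200 - 148/21)/(-2565/286))² = (67 - 4348/21*(-286/2565))² = (67 + 1243528/53865)² = (4852483/53865)² = 23546591265289/2901438225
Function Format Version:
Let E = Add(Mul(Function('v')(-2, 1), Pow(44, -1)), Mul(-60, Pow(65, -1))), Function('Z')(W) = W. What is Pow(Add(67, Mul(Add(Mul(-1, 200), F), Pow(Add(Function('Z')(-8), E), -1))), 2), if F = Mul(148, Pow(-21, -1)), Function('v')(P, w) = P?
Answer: Rational(23546591265289, 2901438225) ≈ 8115.5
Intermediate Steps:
F = Rational(-148, 21) (F = Mul(148, Rational(-1, 21)) = Rational(-148, 21) ≈ -7.0476)
E = Rational(-277, 286) (E = Add(Mul(-2, Pow(44, -1)), Mul(-60, Pow(65, -1))) = Add(Mul(-2, Rational(1, 44)), Mul(-60, Rational(1, 65))) = Add(Rational(-1, 22), Rational(-12, 13)) = Rational(-277, 286) ≈ -0.96853)
Pow(Add(67, Mul(Add(Mul(-1, 200), F), Pow(Add(Function('Z')(-8), E), -1))), 2) = Pow(Add(67, Mul(Add(Mul(-1, 200), Rational(-148, 21)), Pow(Add(-8, Rational(-277, 286)), -1))), 2) = Pow(Add(67, Mul(Add(-200, Rational(-148, 21)), Pow(Rational(-2565, 286), -1))), 2) = Pow(Add(67, Mul(Rational(-4348, 21), Rational(-286, 2565))), 2) = Pow(Add(67, Rational(1243528, 53865)), 2) = Pow(Rational(4852483, 53865), 2) = Rational(23546591265289, 2901438225)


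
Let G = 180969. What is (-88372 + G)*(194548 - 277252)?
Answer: -7658142288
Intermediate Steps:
(-88372 + G)*(194548 - 277252) = (-88372 + 180969)*(194548 - 277252) = 92597*(-82704) = -7658142288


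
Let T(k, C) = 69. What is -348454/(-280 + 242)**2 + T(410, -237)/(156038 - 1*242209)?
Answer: -15013364635/62215462 ≈ -241.31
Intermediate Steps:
-348454/(-280 + 242)**2 + T(410, -237)/(156038 - 1*242209) = -348454/(-280 + 242)**2 + 69/(156038 - 1*242209) = -348454/((-38)**2) + 69/(156038 - 242209) = -348454/1444 + 69/(-86171) = -348454*1/1444 + 69*(-1/86171) = -174227/722 - 69/86171 = -15013364635/62215462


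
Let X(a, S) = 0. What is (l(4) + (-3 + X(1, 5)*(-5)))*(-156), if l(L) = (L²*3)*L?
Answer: -29484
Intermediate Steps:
l(L) = 3*L³ (l(L) = (3*L²)*L = 3*L³)
(l(4) + (-3 + X(1, 5)*(-5)))*(-156) = (3*4³ + (-3 + 0*(-5)))*(-156) = (3*64 + (-3 + 0))*(-156) = (192 - 3)*(-156) = 189*(-156) = -29484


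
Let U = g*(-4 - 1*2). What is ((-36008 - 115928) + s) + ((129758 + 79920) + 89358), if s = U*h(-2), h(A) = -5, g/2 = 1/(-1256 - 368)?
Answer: 59722585/406 ≈ 1.4710e+5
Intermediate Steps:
g = -1/812 (g = 2/(-1256 - 368) = 2/(-1624) = 2*(-1/1624) = -1/812 ≈ -0.0012315)
U = 3/406 (U = -(-4 - 1*2)/812 = -(-4 - 2)/812 = -1/812*(-6) = 3/406 ≈ 0.0073892)
s = -15/406 (s = (3/406)*(-5) = -15/406 ≈ -0.036946)
((-36008 - 115928) + s) + ((129758 + 79920) + 89358) = ((-36008 - 115928) - 15/406) + ((129758 + 79920) + 89358) = (-151936 - 15/406) + (209678 + 89358) = -61686031/406 + 299036 = 59722585/406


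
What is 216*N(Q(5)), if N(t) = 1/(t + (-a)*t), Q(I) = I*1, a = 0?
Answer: 216/5 ≈ 43.200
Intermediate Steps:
Q(I) = I
N(t) = 1/t (N(t) = 1/(t + (-1*0)*t) = 1/(t + 0*t) = 1/(t + 0) = 1/t)
216*N(Q(5)) = 216/5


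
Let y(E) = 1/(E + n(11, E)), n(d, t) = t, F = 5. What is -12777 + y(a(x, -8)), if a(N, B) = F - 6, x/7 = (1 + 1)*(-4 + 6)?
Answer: -25555/2 ≈ -12778.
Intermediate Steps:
x = 28 (x = 7*((1 + 1)*(-4 + 6)) = 7*(2*2) = 7*4 = 28)
a(N, B) = -1 (a(N, B) = 5 - 6 = -1)
y(E) = 1/(2*E) (y(E) = 1/(E + E) = 1/(2*E))
-12777 + y(a(x, -8)) = -12777 + (1/2)/(-1) = -12777 + (1/2)*(-1) = -12777 - 1/2 = -25555/2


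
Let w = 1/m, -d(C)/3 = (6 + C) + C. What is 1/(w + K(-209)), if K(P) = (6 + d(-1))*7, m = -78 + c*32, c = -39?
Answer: -1326/55693 ≈ -0.023809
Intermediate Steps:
m = -1326 (m = -78 - 39*32 = -78 - 1248 = -1326)
d(C) = -18 - 6*C (d(C) = -3*((6 + C) + C) = -3*(6 + 2*C) = -18 - 6*C)
K(P) = -42 (K(P) = (6 + (-18 - 6*(-1)))*7 = (6 + (-18 + 6))*7 = (6 - 12)*7 = -6*7 = -42)
w = -1/1326 (w = 1/(-1326) = -1/1326 ≈ -0.00075415)
1/(w + K(-209)) = 1/(-1/1326 - 42) = 1/(-55693/1326) = -1326/55693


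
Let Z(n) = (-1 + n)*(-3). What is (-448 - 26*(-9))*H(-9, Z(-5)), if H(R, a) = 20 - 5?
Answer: -3210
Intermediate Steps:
Z(n) = 3 - 3*n
H(R, a) = 15
(-448 - 26*(-9))*H(-9, Z(-5)) = (-448 - 26*(-9))*15 = (-448 + 234)*15 = -214*15 = -3210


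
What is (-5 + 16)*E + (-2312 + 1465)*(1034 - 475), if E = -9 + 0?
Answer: -473572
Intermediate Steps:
E = -9
(-5 + 16)*E + (-2312 + 1465)*(1034 - 475) = (-5 + 16)*(-9) + (-2312 + 1465)*(1034 - 475) = 11*(-9) - 847*559 = -99 - 473473 = -473572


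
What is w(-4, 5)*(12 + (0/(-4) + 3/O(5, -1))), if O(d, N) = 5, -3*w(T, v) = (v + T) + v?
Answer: -126/5 ≈ -25.200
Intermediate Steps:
w(T, v) = -2*v/3 - T/3 (w(T, v) = -((v + T) + v)/3 = -((T + v) + v)/3 = -(T + 2*v)/3 = -2*v/3 - T/3)
w(-4, 5)*(12 + (0/(-4) + 3/O(5, -1))) = (-2/3*5 - 1/3*(-4))*(12 + (0/(-4) + 3/5)) = (-10/3 + 4/3)*(12 + (0*(-1/4) + 3*(1/5))) = -2*(12 + (0 + 3/5)) = -2*(12 + 3/5) = -2*63/5 = -126/5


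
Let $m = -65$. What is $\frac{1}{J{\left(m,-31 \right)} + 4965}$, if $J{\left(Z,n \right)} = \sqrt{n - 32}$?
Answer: $\frac{1655}{8217096} - \frac{i \sqrt{7}}{8217096} \approx 0.00020141 - 3.2198 \cdot 10^{-7} i$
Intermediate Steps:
$J{\left(Z,n \right)} = \sqrt{-32 + n}$
$\frac{1}{J{\left(m,-31 \right)} + 4965} = \frac{1}{\sqrt{-32 - 31} + 4965} = \frac{1}{\sqrt{-63} + 4965} = \frac{1}{3 i \sqrt{7} + 4965} = \frac{1}{4965 + 3 i \sqrt{7}}$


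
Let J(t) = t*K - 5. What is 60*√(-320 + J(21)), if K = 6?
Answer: 60*I*√199 ≈ 846.4*I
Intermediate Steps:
J(t) = -5 + 6*t (J(t) = t*6 - 5 = 6*t - 5 = -5 + 6*t)
60*√(-320 + J(21)) = 60*√(-320 + (-5 + 6*21)) = 60*√(-320 + (-5 + 126)) = 60*√(-320 + 121) = 60*√(-199) = 60*(I*√199) = 60*I*√199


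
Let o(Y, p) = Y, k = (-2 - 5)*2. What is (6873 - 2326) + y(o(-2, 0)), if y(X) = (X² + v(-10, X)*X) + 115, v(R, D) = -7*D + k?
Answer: 4666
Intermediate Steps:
k = -14 (k = -7*2 = -14)
v(R, D) = -14 - 7*D (v(R, D) = -7*D - 14 = -14 - 7*D)
y(X) = 115 + X² + X*(-14 - 7*X) (y(X) = (X² + (-14 - 7*X)*X) + 115 = (X² + X*(-14 - 7*X)) + 115 = 115 + X² + X*(-14 - 7*X))
(6873 - 2326) + y(o(-2, 0)) = (6873 - 2326) + (115 - 14*(-2) - 6*(-2)²) = 4547 + (115 + 28 - 6*4) = 4547 + (115 + 28 - 24) = 4547 + 119 = 4666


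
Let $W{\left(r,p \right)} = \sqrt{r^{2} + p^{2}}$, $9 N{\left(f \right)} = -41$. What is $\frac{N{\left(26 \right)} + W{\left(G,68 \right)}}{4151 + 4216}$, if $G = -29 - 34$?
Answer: $- \frac{41}{75303} + \frac{\sqrt{8593}}{8367} \approx 0.010535$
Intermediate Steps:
$N{\left(f \right)} = - \frac{41}{9}$ ($N{\left(f \right)} = \frac{1}{9} \left(-41\right) = - \frac{41}{9}$)
$G = -63$ ($G = -29 - 34 = -63$)
$W{\left(r,p \right)} = \sqrt{p^{2} + r^{2}}$
$\frac{N{\left(26 \right)} + W{\left(G,68 \right)}}{4151 + 4216} = \frac{- \frac{41}{9} + \sqrt{68^{2} + \left(-63\right)^{2}}}{4151 + 4216} = \frac{- \frac{41}{9} + \sqrt{4624 + 3969}}{8367} = \left(- \frac{41}{9} + \sqrt{8593}\right) \frac{1}{8367} = - \frac{41}{75303} + \frac{\sqrt{8593}}{8367}$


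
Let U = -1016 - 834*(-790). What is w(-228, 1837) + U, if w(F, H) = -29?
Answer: 657815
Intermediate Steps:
U = 657844 (U = -1016 + 658860 = 657844)
w(-228, 1837) + U = -29 + 657844 = 657815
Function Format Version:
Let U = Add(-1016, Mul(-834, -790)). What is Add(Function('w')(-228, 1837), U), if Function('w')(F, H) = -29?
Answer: 657815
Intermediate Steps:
U = 657844 (U = Add(-1016, 658860) = 657844)
Add(Function('w')(-228, 1837), U) = Add(-29, 657844) = 657815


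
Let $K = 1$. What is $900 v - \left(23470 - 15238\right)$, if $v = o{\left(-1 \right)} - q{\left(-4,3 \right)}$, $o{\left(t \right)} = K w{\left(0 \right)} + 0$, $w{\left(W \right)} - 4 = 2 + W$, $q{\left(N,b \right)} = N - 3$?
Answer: $3468$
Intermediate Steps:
$q{\left(N,b \right)} = -3 + N$
$w{\left(W \right)} = 6 + W$ ($w{\left(W \right)} = 4 + \left(2 + W\right) = 6 + W$)
$o{\left(t \right)} = 6$ ($o{\left(t \right)} = 1 \left(6 + 0\right) + 0 = 1 \cdot 6 + 0 = 6 + 0 = 6$)
$v = 13$ ($v = 6 - \left(-3 - 4\right) = 6 - -7 = 6 + 7 = 13$)
$900 v - \left(23470 - 15238\right) = 900 \cdot 13 - \left(23470 - 15238\right) = 11700 - 8232 = 3468$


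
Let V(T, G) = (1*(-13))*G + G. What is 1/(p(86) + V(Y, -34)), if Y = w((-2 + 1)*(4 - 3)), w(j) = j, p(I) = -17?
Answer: 1/391 ≈ 0.0025575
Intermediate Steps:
Y = -1 (Y = (-2 + 1)*(4 - 3) = -1*1 = -1)
V(T, G) = -12*G (V(T, G) = -13*G + G = -12*G)
1/(p(86) + V(Y, -34)) = 1/(-17 - 12*(-34)) = 1/(-17 + 408) = 1/391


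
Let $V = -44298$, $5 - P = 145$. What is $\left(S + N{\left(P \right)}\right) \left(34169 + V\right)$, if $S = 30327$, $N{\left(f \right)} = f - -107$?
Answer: $-306847926$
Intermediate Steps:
$P = -140$ ($P = 5 - 145 = -140$)
$N{\left(f \right)} = 107 + f$ ($N{\left(f \right)} = f + 107 = 107 + f$)
$\left(S + N{\left(P \right)}\right) \left(34169 + V\right) = \left(30327 + \left(107 - 140\right)\right) \left(34169 - 44298\right) = \left(30327 - 33\right) \left(-10129\right) = 30294 \left(-10129\right) = -306847926$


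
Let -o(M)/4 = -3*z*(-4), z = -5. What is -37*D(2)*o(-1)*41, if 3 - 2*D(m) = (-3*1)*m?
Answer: -1638360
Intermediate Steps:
D(m) = 3/2 + 3*m/2 (D(m) = 3/2 - (-3*1)*m/2 = 3/2 - (-3)*m/2 = 3/2 + 3*m/2)
o(M) = 240 (o(M) = -4*(-3*(-5))*(-4) = -60*(-4) = -4*(-60) = 240)
-37*D(2)*o(-1)*41 = -37*(3/2 + (3/2)*2)*240*41 = -37*(3/2 + 3)*240*41 = -333*240/2*41 = -37*1080*41 = -39960*41 = -1638360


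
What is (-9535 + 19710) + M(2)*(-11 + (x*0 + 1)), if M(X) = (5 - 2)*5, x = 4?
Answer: 10025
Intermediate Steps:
M(X) = 15 (M(X) = 3*5 = 15)
(-9535 + 19710) + M(2)*(-11 + (x*0 + 1)) = (-9535 + 19710) + 15*(-11 + (4*0 + 1)) = 10175 + 15*(-11 + (0 + 1)) = 10175 + 15*(-11 + 1) = 10175 + 15*(-10) = 10175 - 150 = 10025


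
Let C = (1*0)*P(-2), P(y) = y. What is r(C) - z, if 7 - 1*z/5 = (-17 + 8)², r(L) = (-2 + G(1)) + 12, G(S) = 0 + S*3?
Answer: 383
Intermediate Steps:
G(S) = 3*S (G(S) = 0 + 3*S = 3*S)
C = 0 (C = (1*0)*(-2) = 0*(-2) = 0)
r(L) = 13 (r(L) = (-2 + 3*1) + 12 = (-2 + 3) + 12 = 1 + 12 = 13)
z = -370 (z = 35 - 5*(-17 + 8)² = 35 - 5*(-9)² = 35 - 5*81 = 35 - 405 = -370)
r(C) - z = 13 - 1*(-370) = 13 + 370 = 383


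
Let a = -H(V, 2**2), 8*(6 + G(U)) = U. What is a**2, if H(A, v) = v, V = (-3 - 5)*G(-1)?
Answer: 16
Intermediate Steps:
G(U) = -6 + U/8
V = 49 (V = (-3 - 5)*(-6 + (1/8)*(-1)) = -8*(-6 - 1/8) = -8*(-49/8) = 49)
a = -4 (a = -1*2**2 = -1*4 = -4)
a**2 = (-4)**2 = 16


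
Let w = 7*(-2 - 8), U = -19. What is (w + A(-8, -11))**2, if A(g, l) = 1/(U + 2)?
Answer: 1418481/289 ≈ 4908.2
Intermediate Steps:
w = -70 (w = 7*(-10) = -70)
A(g, l) = -1/17 (A(g, l) = 1/(-19 + 2) = 1/(-17) = -1/17)
(w + A(-8, -11))**2 = (-70 - 1/17)**2 = (-1191/17)**2 = 1418481/289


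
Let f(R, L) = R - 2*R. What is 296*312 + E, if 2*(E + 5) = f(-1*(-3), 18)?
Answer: 184691/2 ≈ 92346.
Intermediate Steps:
f(R, L) = -R
E = -13/2 (E = -5 + (-(-1)*(-3))/2 = -5 + (-1*3)/2 = -5 + (½)*(-3) = -5 - 3/2 = -13/2 ≈ -6.5000)
296*312 + E = 296*312 - 13/2 = 92352 - 13/2 = 184691/2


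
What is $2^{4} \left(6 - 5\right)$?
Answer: $16$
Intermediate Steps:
$2^{4} \left(6 - 5\right) = 16 \cdot 1 = 16$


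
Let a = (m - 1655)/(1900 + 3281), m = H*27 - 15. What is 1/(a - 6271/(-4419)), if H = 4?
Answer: 693783/775381 ≈ 0.89476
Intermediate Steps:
m = 93 (m = 4*27 - 15 = 108 - 15 = 93)
a = -142/471 (a = (93 - 1655)/(1900 + 3281) = -1562/5181 = -1562*1/5181 = -142/471 ≈ -0.30149)
1/(a - 6271/(-4419)) = 1/(-142/471 - 6271/(-4419)) = 1/(-142/471 - 6271*(-1/4419)) = 1/(-142/471 + 6271/4419) = 1/(775381/693783) = 693783/775381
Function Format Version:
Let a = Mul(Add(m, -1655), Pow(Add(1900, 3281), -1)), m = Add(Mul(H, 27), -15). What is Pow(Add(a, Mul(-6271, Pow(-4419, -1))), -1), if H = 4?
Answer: Rational(693783, 775381) ≈ 0.89476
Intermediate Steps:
m = 93 (m = Add(Mul(4, 27), -15) = Add(108, -15) = 93)
a = Rational(-142, 471) (a = Mul(Add(93, -1655), Pow(Add(1900, 3281), -1)) = Mul(-1562, Pow(5181, -1)) = Mul(-1562, Rational(1, 5181)) = Rational(-142, 471) ≈ -0.30149)
Pow(Add(a, Mul(-6271, Pow(-4419, -1))), -1) = Pow(Add(Rational(-142, 471), Mul(-6271, Pow(-4419, -1))), -1) = Pow(Add(Rational(-142, 471), Mul(-6271, Rational(-1, 4419))), -1) = Pow(Add(Rational(-142, 471), Rational(6271, 4419)), -1) = Pow(Rational(775381, 693783), -1) = Rational(693783, 775381)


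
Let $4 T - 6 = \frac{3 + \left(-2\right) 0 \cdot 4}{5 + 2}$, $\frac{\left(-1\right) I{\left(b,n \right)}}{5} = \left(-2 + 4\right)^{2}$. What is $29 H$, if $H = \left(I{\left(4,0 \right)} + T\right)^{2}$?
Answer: $\frac{7691525}{784} \approx 9810.6$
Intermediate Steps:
$I{\left(b,n \right)} = -20$ ($I{\left(b,n \right)} = - 5 \left(-2 + 4\right)^{2} = - 5 \cdot 2^{2} = \left(-5\right) 4 = -20$)
$T = \frac{45}{28}$ ($T = \frac{3}{2} + \frac{\left(3 + \left(-2\right) 0 \cdot 4\right) \frac{1}{5 + 2}}{4} = \frac{3}{2} + \frac{\left(3 + 0 \cdot 4\right) \frac{1}{7}}{4} = \frac{3}{2} + \frac{\left(3 + 0\right) \frac{1}{7}}{4} = \frac{3}{2} + \frac{3 \cdot \frac{1}{7}}{4} = \frac{3}{2} + \frac{1}{4} \cdot \frac{3}{7} = \frac{3}{2} + \frac{3}{28} = \frac{45}{28} \approx 1.6071$)
$H = \frac{265225}{784}$ ($H = \left(-20 + \frac{45}{28}\right)^{2} = \left(- \frac{515}{28}\right)^{2} = \frac{265225}{784} \approx 338.3$)
$29 H = 29 \cdot \frac{265225}{784} = \frac{7691525}{784}$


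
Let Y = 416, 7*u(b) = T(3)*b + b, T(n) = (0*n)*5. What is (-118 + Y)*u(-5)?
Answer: -1490/7 ≈ -212.86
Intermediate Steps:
T(n) = 0 (T(n) = 0*5 = 0)
u(b) = b/7 (u(b) = (0*b + b)/7 = (0 + b)/7 = b/7)
(-118 + Y)*u(-5) = (-118 + 416)*((1/7)*(-5)) = 298*(-5/7) = -1490/7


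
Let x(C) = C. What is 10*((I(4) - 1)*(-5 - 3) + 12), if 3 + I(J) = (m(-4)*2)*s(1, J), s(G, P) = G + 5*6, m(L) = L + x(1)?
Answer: 15320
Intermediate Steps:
m(L) = 1 + L (m(L) = L + 1 = 1 + L)
s(G, P) = 30 + G (s(G, P) = G + 30 = 30 + G)
I(J) = -189 (I(J) = -3 + ((1 - 4)*2)*(30 + 1) = -3 - 3*2*31 = -3 - 6*31 = -3 - 186 = -189)
10*((I(4) - 1)*(-5 - 3) + 12) = 10*((-189 - 1)*(-5 - 3) + 12) = 10*(-190*(-8) + 12) = 10*(1520 + 12) = 10*1532 = 15320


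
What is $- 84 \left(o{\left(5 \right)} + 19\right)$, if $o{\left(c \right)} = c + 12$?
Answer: $-3024$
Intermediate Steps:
$o{\left(c \right)} = 12 + c$
$- 84 \left(o{\left(5 \right)} + 19\right) = - 84 \left(\left(12 + 5\right) + 19\right) = - 84 \left(17 + 19\right) = \left(-84\right) 36 = -3024$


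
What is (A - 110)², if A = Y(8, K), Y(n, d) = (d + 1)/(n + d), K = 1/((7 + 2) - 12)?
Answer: 6390784/529 ≈ 12081.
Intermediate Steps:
K = -⅓ (K = 1/(9 - 12) = 1/(-3) = -⅓ ≈ -0.33333)
Y(n, d) = (1 + d)/(d + n)
A = 2/23 (A = (1 - ⅓)/(-⅓ + 8) = (⅔)/(23/3) = (3/23)*(⅔) = 2/23 ≈ 0.086957)
(A - 110)² = (2/23 - 110)² = (-2528/23)² = 6390784/529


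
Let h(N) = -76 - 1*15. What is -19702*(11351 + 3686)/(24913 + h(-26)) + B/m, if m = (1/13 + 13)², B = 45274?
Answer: -2092990907767/179338950 ≈ -11671.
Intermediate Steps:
m = 28900/169 (m = (1/13 + 13)² = (170/13)² = 28900/169 ≈ 171.01)
h(N) = -91 (h(N) = -76 - 15 = -91)
-19702*(11351 + 3686)/(24913 + h(-26)) + B/m = -19702*(11351 + 3686)/(24913 - 91) + 45274/(28900/169) = -19702/(24822/15037) + 45274*(169/28900) = -19702/(24822*(1/15037)) + 3825653/14450 = -19702/24822/15037 + 3825653/14450 = -19702*15037/24822 + 3825653/14450 = -148129487/12411 + 3825653/14450 = -2092990907767/179338950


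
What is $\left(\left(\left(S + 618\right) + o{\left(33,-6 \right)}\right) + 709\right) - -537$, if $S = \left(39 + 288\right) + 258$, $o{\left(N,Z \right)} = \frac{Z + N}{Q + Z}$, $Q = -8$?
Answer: $\frac{34259}{14} \approx 2447.1$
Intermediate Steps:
$o{\left(N,Z \right)} = \frac{N + Z}{-8 + Z}$ ($o{\left(N,Z \right)} = \frac{Z + N}{-8 + Z} = \frac{N + Z}{-8 + Z}$)
$S = 585$ ($S = 327 + 258 = 585$)
$\left(\left(\left(S + 618\right) + o{\left(33,-6 \right)}\right) + 709\right) - -537 = \left(\left(\left(585 + 618\right) + \frac{33 - 6}{-8 - 6}\right) + 709\right) - -537 = \left(\left(1203 + \frac{1}{-14} \cdot 27\right) + 709\right) + 537 = \left(\left(1203 - \frac{27}{14}\right) + 709\right) + 537 = \left(\frac{16815}{14} + 709\right) + 537 = \frac{26741}{14} + 537 = \frac{34259}{14}$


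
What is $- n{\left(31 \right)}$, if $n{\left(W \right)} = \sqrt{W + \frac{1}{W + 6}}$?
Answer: $- \frac{2 \sqrt{10619}}{37} \approx -5.5702$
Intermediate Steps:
$n{\left(W \right)} = \sqrt{W + \frac{1}{6 + W}}$
$- n{\left(31 \right)} = - \sqrt{\frac{1 + 31 \left(6 + 31\right)}{6 + 31}} = - \sqrt{\frac{1 + 31 \cdot 37}{37}} = - \sqrt{\frac{1 + 1147}{37}} = - \sqrt{\frac{1}{37} \cdot 1148} = - \sqrt{\frac{1148}{37}} = - \frac{2 \sqrt{10619}}{37}$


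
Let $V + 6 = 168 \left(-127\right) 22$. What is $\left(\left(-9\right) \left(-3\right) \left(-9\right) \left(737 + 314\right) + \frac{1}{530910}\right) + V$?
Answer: $- \frac{384798789809}{530910} \approx -7.2479 \cdot 10^{5}$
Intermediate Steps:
$V = -469398$ ($V = -6 + 168 \left(-127\right) 22 = -6 - 469392 = -469398$)
$\left(\left(-9\right) \left(-3\right) \left(-9\right) \left(737 + 314\right) + \frac{1}{530910}\right) + V = \left(\left(-9\right) \left(-3\right) \left(-9\right) \left(737 + 314\right) + \frac{1}{530910}\right) - 469398 = \left(27 \left(-9\right) 1051 + \frac{1}{530910}\right) - 469398 = \left(\left(-243\right) 1051 + \frac{1}{530910}\right) - 469398 = \left(-255393 + \frac{1}{530910}\right) - 469398 = - \frac{135590697629}{530910} - 469398 = - \frac{384798789809}{530910}$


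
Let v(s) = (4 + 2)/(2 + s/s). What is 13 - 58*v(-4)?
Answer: -103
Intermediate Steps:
v(s) = 2 (v(s) = 6/(2 + 1) = 6/3 = 6*(⅓) = 2)
13 - 58*v(-4) = 13 - 58*2 = 13 - 116 = -103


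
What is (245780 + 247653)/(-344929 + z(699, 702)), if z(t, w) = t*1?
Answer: -493433/344230 ≈ -1.4334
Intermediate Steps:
z(t, w) = t
(245780 + 247653)/(-344929 + z(699, 702)) = (245780 + 247653)/(-344929 + 699) = 493433/(-344230) = 493433*(-1/344230) = -493433/344230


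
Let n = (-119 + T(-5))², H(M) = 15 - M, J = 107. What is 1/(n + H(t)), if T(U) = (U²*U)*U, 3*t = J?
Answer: 3/768046 ≈ 3.9060e-6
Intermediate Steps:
t = 107/3 (t = (⅓)*107 = 107/3 ≈ 35.667)
T(U) = U⁴ (T(U) = U³*U = U⁴)
n = 256036 (n = (-119 + (-5)⁴)² = (-119 + 625)² = 506² = 256036)
1/(n + H(t)) = 1/(256036 + (15 - 1*107/3)) = 1/(256036 + (15 - 107/3)) = 1/(256036 - 62/3) = 1/(768046/3) = 3/768046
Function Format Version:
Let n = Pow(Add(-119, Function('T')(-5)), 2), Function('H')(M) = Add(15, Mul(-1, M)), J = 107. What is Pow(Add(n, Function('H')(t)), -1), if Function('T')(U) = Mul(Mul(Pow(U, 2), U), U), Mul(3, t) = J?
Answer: Rational(3, 768046) ≈ 3.9060e-6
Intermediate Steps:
t = Rational(107, 3) (t = Mul(Rational(1, 3), 107) = Rational(107, 3) ≈ 35.667)
Function('T')(U) = Pow(U, 4) (Function('T')(U) = Mul(Pow(U, 3), U) = Pow(U, 4))
n = 256036 (n = Pow(Add(-119, Pow(-5, 4)), 2) = Pow(Add(-119, 625), 2) = Pow(506, 2) = 256036)
Pow(Add(n, Function('H')(t)), -1) = Pow(Add(256036, Add(15, Mul(-1, Rational(107, 3)))), -1) = Pow(Add(256036, Add(15, Rational(-107, 3))), -1) = Pow(Add(256036, Rational(-62, 3)), -1) = Pow(Rational(768046, 3), -1) = Rational(3, 768046)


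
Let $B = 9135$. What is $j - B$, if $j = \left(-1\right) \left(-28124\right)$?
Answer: $18989$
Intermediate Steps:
$j = 28124$
$j - B = 28124 - 9135 = 18989$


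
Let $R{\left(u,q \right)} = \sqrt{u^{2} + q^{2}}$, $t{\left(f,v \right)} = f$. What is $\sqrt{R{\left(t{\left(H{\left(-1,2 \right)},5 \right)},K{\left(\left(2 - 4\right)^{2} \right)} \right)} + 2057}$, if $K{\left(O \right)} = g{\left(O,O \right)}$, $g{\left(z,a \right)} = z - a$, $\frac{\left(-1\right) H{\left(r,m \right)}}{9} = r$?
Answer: $\sqrt{2066} \approx 45.453$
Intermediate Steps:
$H{\left(r,m \right)} = - 9 r$
$K{\left(O \right)} = 0$ ($K{\left(O \right)} = O - O = 0$)
$R{\left(u,q \right)} = \sqrt{q^{2} + u^{2}}$
$\sqrt{R{\left(t{\left(H{\left(-1,2 \right)},5 \right)},K{\left(\left(2 - 4\right)^{2} \right)} \right)} + 2057} = \sqrt{\sqrt{0^{2} + \left(\left(-9\right) \left(-1\right)\right)^{2}} + 2057} = \sqrt{\sqrt{0 + 9^{2}} + 2057} = \sqrt{\sqrt{0 + 81} + 2057} = \sqrt{\sqrt{81} + 2057} = \sqrt{9 + 2057} = \sqrt{2066}$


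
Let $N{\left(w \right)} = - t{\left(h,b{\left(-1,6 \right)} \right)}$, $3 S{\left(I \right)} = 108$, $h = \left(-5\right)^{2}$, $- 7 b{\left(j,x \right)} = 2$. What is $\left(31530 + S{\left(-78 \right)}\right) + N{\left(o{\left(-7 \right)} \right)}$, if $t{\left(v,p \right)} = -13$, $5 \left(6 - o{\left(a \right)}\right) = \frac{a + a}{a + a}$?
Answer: $31579$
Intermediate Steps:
$b{\left(j,x \right)} = - \frac{2}{7}$ ($b{\left(j,x \right)} = \left(- \frac{1}{7}\right) 2 = - \frac{2}{7}$)
$o{\left(a \right)} = \frac{29}{5}$ ($o{\left(a \right)} = 6 - \frac{\left(a + a\right) \frac{1}{a + a}}{5} = 6 - \frac{2 a \frac{1}{2 a}}{5} = 6 - \frac{1}{5} = \frac{29}{5}$)
$h = 25$
$S{\left(I \right)} = 36$ ($S{\left(I \right)} = \frac{1}{3} \cdot 108 = 36$)
$N{\left(w \right)} = 13$ ($N{\left(w \right)} = \left(-1\right) \left(-13\right) = 13$)
$\left(31530 + S{\left(-78 \right)}\right) + N{\left(o{\left(-7 \right)} \right)} = \left(31530 + 36\right) + 13 = 31566 + 13 = 31579$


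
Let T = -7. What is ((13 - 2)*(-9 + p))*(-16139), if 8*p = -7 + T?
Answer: 7633747/4 ≈ 1.9084e+6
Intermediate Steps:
p = -7/4 (p = (-7 - 7)/8 = (1/8)*(-14) = -7/4 ≈ -1.7500)
((13 - 2)*(-9 + p))*(-16139) = ((13 - 2)*(-9 - 7/4))*(-16139) = (11*(-43/4))*(-16139) = -473/4*(-16139) = 7633747/4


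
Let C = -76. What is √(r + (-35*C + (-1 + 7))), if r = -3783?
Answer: I*√1117 ≈ 33.422*I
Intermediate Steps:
√(r + (-35*C + (-1 + 7))) = √(-3783 + (-35*(-76) + (-1 + 7))) = √(-3783 + (2660 + 6)) = √(-3783 + 2666) = √(-1117) = I*√1117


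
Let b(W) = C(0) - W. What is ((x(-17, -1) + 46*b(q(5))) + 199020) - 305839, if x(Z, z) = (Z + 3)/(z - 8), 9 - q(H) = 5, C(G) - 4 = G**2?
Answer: -961357/9 ≈ -1.0682e+5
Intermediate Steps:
C(G) = 4 + G**2
q(H) = 4 (q(H) = 9 - 1*5 = 9 - 5 = 4)
b(W) = 4 - W (b(W) = (4 + 0**2) - W = (4 + 0) - W = 4 - W)
x(Z, z) = (3 + Z)/(-8 + z)
((x(-17, -1) + 46*b(q(5))) + 199020) - 305839 = (((3 - 17)/(-8 - 1) + 46*(4 - 1*4)) + 199020) - 305839 = ((-14/(-9) + 46*(4 - 4)) + 199020) - 305839 = ((-1/9*(-14) + 46*0) + 199020) - 305839 = ((14/9 + 0) + 199020) - 305839 = (14/9 + 199020) - 305839 = 1791194/9 - 305839 = -961357/9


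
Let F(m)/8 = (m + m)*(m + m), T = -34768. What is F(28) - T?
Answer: 59856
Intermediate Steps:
F(m) = 32*m² (F(m) = 8*((m + m)*(m + m)) = 8*((2*m)*(2*m)) = 8*(4*m²) = 32*m²)
F(28) - T = 32*28² - 1*(-34768) = 32*784 + 34768 = 25088 + 34768 = 59856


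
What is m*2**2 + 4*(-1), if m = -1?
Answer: -8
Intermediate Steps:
m*2**2 + 4*(-1) = -1*2**2 + 4*(-1) = -1*4 - 4 = -4 - 4 = -8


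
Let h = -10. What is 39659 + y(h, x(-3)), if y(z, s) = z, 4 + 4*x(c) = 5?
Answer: 39649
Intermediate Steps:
x(c) = ¼ (x(c) = -1 + (¼)*5 = -1 + 5/4 = ¼)
39659 + y(h, x(-3)) = 39659 - 10 = 39649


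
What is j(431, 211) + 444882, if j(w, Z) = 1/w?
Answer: 191744143/431 ≈ 4.4488e+5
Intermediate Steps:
j(431, 211) + 444882 = 1/431 + 444882 = 191744143/431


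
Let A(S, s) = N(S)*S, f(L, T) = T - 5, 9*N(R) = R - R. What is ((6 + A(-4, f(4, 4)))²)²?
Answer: 1296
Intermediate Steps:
N(R) = 0 (N(R) = (R - R)/9 = (⅑)*0 = 0)
f(L, T) = -5 + T
A(S, s) = 0 (A(S, s) = 0*S = 0)
((6 + A(-4, f(4, 4)))²)² = ((6 + 0)²)² = (6²)² = 36² = 1296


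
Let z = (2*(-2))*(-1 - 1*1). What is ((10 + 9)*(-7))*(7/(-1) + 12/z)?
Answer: 1463/2 ≈ 731.50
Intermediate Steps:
z = 8 (z = -4*(-1 - 1) = -4*(-2) = 8)
((10 + 9)*(-7))*(7/(-1) + 12/z) = ((10 + 9)*(-7))*(7/(-1) + 12/8) = (19*(-7))*(7*(-1) + 12*(1/8)) = -133*(-7 + 3/2) = -133*(-11/2) = 1463/2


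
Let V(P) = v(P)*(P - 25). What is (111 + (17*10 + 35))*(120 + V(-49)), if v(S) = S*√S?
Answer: 37920 + 8020712*I ≈ 37920.0 + 8.0207e+6*I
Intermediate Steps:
v(S) = S^(3/2)
V(P) = P^(3/2)*(-25 + P) (V(P) = P^(3/2)*(P - 25) = P^(3/2)*(-25 + P))
(111 + (17*10 + 35))*(120 + V(-49)) = (111 + (17*10 + 35))*(120 + (-49)^(3/2)*(-25 - 49)) = (111 + (170 + 35))*(120 - 343*I*(-74)) = (111 + 205)*(120 + 25382*I) = 316*(120 + 25382*I) = 37920 + 8020712*I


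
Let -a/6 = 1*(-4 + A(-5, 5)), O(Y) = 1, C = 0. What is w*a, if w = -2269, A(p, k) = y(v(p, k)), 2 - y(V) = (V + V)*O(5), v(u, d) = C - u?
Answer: -163368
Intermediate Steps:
v(u, d) = -u (v(u, d) = 0 - u = -u)
y(V) = 2 - 2*V (y(V) = 2 - (V + V) = 2 - 2*V)
A(p, k) = 2 + 2*p (A(p, k) = 2 - (-2)*p = 2 + 2*p)
a = 72 (a = -6*(-4 + (2 + 2*(-5))) = -6*(-4 + (2 - 10)) = -6*(-4 - 8) = -6*(-12) = 72)
w*a = -2269*72 = -163368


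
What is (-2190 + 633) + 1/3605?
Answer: -5612984/3605 ≈ -1557.0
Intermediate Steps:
(-2190 + 633) + 1/3605 = -1557 + 1/3605 = -5612984/3605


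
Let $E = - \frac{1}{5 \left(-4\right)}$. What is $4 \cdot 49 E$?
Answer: $\frac{49}{5} \approx 9.8$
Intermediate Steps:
$E = \frac{1}{20}$ ($E = - \frac{1}{-20} = \left(-1\right) \left(- \frac{1}{20}\right) = \frac{1}{20} \approx 0.05$)
$4 \cdot 49 E = 4 \cdot 49 \cdot \frac{1}{20} = 4 \cdot \frac{49}{20} = \frac{49}{5}$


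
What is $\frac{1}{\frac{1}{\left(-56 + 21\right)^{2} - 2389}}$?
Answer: $-1164$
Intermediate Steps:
$\frac{1}{\frac{1}{\left(-56 + 21\right)^{2} - 2389}} = \frac{1}{\frac{1}{\left(-35\right)^{2} - 2389}} = \frac{1}{\frac{1}{1225 - 2389}} = \frac{1}{\frac{1}{-1164}} = \frac{1}{- \frac{1}{1164}} = -1164$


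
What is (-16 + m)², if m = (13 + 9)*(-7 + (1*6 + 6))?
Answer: 8836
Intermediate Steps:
m = 110 (m = 22*(-7 + (6 + 6)) = 22*(-7 + 12) = 22*5 = 110)
(-16 + m)² = (-16 + 110)² = 94² = 8836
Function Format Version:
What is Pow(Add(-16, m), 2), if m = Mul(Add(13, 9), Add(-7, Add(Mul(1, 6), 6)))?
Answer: 8836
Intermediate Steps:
m = 110 (m = Mul(22, Add(-7, Add(6, 6))) = Mul(22, Add(-7, 12)) = Mul(22, 5) = 110)
Pow(Add(-16, m), 2) = Pow(Add(-16, 110), 2) = Pow(94, 2) = 8836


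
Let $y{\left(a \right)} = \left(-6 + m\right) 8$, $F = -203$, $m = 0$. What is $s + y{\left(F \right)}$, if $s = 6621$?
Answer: $6573$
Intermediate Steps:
$y{\left(a \right)} = -48$ ($y{\left(a \right)} = \left(-6 + 0\right) 8 = \left(-6\right) 8 = -48$)
$s + y{\left(F \right)} = 6621 - 48 = 6573$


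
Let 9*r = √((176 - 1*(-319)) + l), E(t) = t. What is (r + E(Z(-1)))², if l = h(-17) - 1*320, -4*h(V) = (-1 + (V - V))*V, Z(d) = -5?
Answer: (90 - √683)²/324 ≈ 12.589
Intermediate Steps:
h(V) = V/4 (h(V) = -(-1 + (V - V))*V/4 = -(-1 + 0)*V/4 = -(-1)*V/4 = V/4)
l = -1297/4 (l = (¼)*(-17) - 1*320 = -17/4 - 320 = -1297/4 ≈ -324.25)
r = √683/18 (r = √((176 - 1*(-319)) - 1297/4)/9 = √((176 + 319) - 1297/4)/9 = √(495 - 1297/4)/9 = √(683/4)/9 = (√683/2)/9 = √683/18 ≈ 1.4519)
(r + E(Z(-1)))² = (√683/18 - 5)² = (-5 + √683/18)²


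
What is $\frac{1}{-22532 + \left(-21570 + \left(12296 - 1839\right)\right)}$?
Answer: $- \frac{1}{33645} \approx -2.9722 \cdot 10^{-5}$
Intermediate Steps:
$\frac{1}{-22532 + \left(-21570 + \left(12296 - 1839\right)\right)} = \frac{1}{-22532 + \left(-21570 + 10457\right)} = \frac{1}{-22532 - 11113} = \frac{1}{-33645} = - \frac{1}{33645}$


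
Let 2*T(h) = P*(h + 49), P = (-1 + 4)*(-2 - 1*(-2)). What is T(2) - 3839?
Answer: -3839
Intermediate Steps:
P = 0 (P = 3*(-2 + 2) = 3*0 = 0)
T(h) = 0 (T(h) = (0*(h + 49))/2 = (0*(49 + h))/2 = (1/2)*0 = 0)
T(2) - 3839 = 0 - 3839 = -3839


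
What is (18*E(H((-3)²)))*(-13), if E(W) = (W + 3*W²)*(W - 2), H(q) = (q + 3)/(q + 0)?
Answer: 1040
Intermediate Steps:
H(q) = (3 + q)/q
E(W) = (-2 + W)*(W + 3*W²) (E(W) = (W + 3*W²)*(-2 + W) = (-2 + W)*(W + 3*W²))
(18*E(H((-3)²)))*(-13) = (18*(((3 + (-3)²)/((-3)²))*(-2 - 5*(3 + (-3)²)/((-3)²) + 3*((3 + (-3)²)/((-3)²))²)))*(-13) = (18*(((3 + 9)/9)*(-2 - 5*(3 + 9)/9 + 3*((3 + 9)/9)²)))*(-13) = (18*(((⅑)*12)*(-2 - 5*12/9 + 3*((⅑)*12)²)))*(-13) = (18*(4*(-2 - 5*4/3 + 3*(4/3)²)/3))*(-13) = (18*(4*(-2 - 20/3 + 3*(16/9))/3))*(-13) = (18*(4*(-2 - 20/3 + 16/3)/3))*(-13) = (18*((4/3)*(-10/3)))*(-13) = (18*(-40/9))*(-13) = -80*(-13) = 1040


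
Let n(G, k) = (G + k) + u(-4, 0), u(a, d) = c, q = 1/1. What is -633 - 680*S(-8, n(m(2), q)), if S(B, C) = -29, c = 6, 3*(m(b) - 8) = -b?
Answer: 19087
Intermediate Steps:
m(b) = 8 - b/3 (m(b) = 8 + (-b)/3 = 8 - b/3)
q = 1
u(a, d) = 6
n(G, k) = 6 + G + k (n(G, k) = (G + k) + 6 = 6 + G + k)
-633 - 680*S(-8, n(m(2), q)) = -633 - 680*(-29) = -633 + 19720 = 19087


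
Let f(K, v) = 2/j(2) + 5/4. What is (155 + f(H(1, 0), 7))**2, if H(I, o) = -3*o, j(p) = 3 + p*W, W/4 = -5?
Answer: 534395689/21904 ≈ 24397.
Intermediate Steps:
W = -20 (W = 4*(-5) = -20)
j(p) = 3 - 20*p (j(p) = 3 + p*(-20) = 3 - 20*p)
f(K, v) = 177/148 (f(K, v) = 2/(3 - 20*2) + 5/4 = 2/(3 - 40) + 5*(1/4) = 2/(-37) + 5/4 = 2*(-1/37) + 5/4 = -2/37 + 5/4 = 177/148)
(155 + f(H(1, 0), 7))**2 = (155 + 177/148)**2 = (23117/148)**2 = 534395689/21904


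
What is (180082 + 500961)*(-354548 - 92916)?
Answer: -304742224952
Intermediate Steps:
(180082 + 500961)*(-354548 - 92916) = 681043*(-447464) = -304742224952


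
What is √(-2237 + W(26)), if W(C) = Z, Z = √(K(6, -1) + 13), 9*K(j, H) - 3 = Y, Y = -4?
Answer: √(-20133 + 6*√29)/3 ≈ 47.259*I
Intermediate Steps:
K(j, H) = -⅑ (K(j, H) = ⅓ + (⅑)*(-4) = ⅓ - 4/9 = -⅑)
Z = 2*√29/3 (Z = √(-⅑ + 13) = √(116/9) = 2*√29/3 ≈ 3.5901)
W(C) = 2*√29/3
√(-2237 + W(26)) = √(-2237 + 2*√29/3)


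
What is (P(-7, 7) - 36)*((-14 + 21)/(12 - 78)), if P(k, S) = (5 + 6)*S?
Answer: -287/66 ≈ -4.3485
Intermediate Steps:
P(k, S) = 11*S
(P(-7, 7) - 36)*((-14 + 21)/(12 - 78)) = (11*7 - 36)*((-14 + 21)/(12 - 78)) = (77 - 36)*(7/(-66)) = 41*(7*(-1/66)) = 41*(-7/66) = -287/66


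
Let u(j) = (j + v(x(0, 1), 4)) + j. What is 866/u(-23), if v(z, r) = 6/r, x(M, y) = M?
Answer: -1732/89 ≈ -19.461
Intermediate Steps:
u(j) = 3/2 + 2*j (u(j) = (j + 6/4) + j = (j + 6*(¼)) + j = (j + 3/2) + j = (3/2 + j) + j = 3/2 + 2*j)
866/u(-23) = 866/(3/2 + 2*(-23)) = 866/(3/2 - 46) = 866/(-89/2) = 866*(-2/89) = -1732/89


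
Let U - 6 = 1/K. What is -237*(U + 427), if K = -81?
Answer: -2770688/27 ≈ -1.0262e+5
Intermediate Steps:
U = 485/81 (U = 6 + 1/(-81) = 6 - 1/81 = 485/81 ≈ 5.9877)
-237*(U + 427) = -237*(485/81 + 427) = -237*35072/81 = -2770688/27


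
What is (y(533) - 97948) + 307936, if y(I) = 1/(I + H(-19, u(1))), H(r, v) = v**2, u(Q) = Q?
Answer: 112133593/534 ≈ 2.0999e+5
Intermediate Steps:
y(I) = 1/(1 + I) (y(I) = 1/(I + 1**2) = 1/(I + 1) = 1/(1 + I))
(y(533) - 97948) + 307936 = (1/(1 + 533) - 97948) + 307936 = (1/534 - 97948) + 307936 = -52304231/534 + 307936 = 112133593/534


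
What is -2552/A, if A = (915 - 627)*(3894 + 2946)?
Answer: -319/246240 ≈ -0.0012955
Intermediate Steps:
A = 1969920 (A = 288*6840 = 1969920)
-2552/A = -2552/1969920 = -2552*1/1969920 = -319/246240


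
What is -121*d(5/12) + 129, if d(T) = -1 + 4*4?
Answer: -1686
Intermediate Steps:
d(T) = 15 (d(T) = -1 + 16 = 15)
-121*d(5/12) + 129 = -121*15 + 129 = -1815 + 129 = -1686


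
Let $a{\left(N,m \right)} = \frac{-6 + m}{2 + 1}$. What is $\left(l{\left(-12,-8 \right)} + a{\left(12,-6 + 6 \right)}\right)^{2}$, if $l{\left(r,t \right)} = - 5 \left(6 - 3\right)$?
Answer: $289$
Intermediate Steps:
$l{\left(r,t \right)} = -15$ ($l{\left(r,t \right)} = \left(-5\right) 3 = -15$)
$a{\left(N,m \right)} = -2 + \frac{m}{3}$ ($a{\left(N,m \right)} = \frac{-6 + m}{3} = \left(-6 + m\right) \frac{1}{3} = -2 + \frac{m}{3}$)
$\left(l{\left(-12,-8 \right)} + a{\left(12,-6 + 6 \right)}\right)^{2} = \left(-15 - \left(2 - \frac{-6 + 6}{3}\right)\right)^{2} = \left(-15 + \left(-2 + \frac{1}{3} \cdot 0\right)\right)^{2} = \left(-15 + \left(-2 + 0\right)\right)^{2} = \left(-15 - 2\right)^{2} = \left(-17\right)^{2} = 289$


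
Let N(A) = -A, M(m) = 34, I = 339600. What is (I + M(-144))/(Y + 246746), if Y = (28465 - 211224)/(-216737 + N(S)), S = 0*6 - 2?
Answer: 73610574990/53478677069 ≈ 1.3764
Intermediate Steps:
S = -2 (S = 0 - 2 = -2)
Y = 182759/216735 (Y = (28465 - 211224)/(-216737 - 1*(-2)) = -182759/(-216737 + 2) = -182759/(-216735) = -182759*(-1/216735) = 182759/216735 ≈ 0.84324)
(I + M(-144))/(Y + 246746) = (339600 + 34)/(182759/216735 + 246746) = 339634/(53478677069/216735) = 339634*(216735/53478677069) = 73610574990/53478677069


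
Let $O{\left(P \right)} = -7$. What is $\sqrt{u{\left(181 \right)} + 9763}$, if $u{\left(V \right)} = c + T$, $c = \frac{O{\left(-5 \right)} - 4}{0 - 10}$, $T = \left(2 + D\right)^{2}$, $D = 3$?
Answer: $\frac{\sqrt{978910}}{10} \approx 98.94$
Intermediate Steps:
$T = 25$ ($T = \left(2 + 3\right)^{2} = 5^{2} = 25$)
$c = \frac{11}{10}$ ($c = \frac{-7 - 4}{0 - 10} = - \frac{11}{-10} = \left(-11\right) \left(- \frac{1}{10}\right) = \frac{11}{10} \approx 1.1$)
$u{\left(V \right)} = \frac{261}{10}$ ($u{\left(V \right)} = \frac{11}{10} + 25 = \frac{261}{10}$)
$\sqrt{u{\left(181 \right)} + 9763} = \sqrt{\frac{261}{10} + 9763} = \sqrt{\frac{97891}{10}} = \frac{\sqrt{978910}}{10}$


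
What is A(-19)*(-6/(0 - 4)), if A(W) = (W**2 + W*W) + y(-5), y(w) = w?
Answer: 2151/2 ≈ 1075.5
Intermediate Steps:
A(W) = -5 + 2*W**2 (A(W) = (W**2 + W*W) - 5 = (W**2 + W**2) - 5 = 2*W**2 - 5 = -5 + 2*W**2)
A(-19)*(-6/(0 - 4)) = (-5 + 2*(-19)**2)*(-6/(0 - 4)) = (-5 + 2*361)*(-6/(-4)) = (-5 + 722)*(-1/4*(-6)) = 717*(3/2) = 2151/2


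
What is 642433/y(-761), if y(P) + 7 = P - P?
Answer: -642433/7 ≈ -91776.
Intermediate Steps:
y(P) = -7 (y(P) = -7 + (P - P) = -7 + 0 = -7)
642433/y(-761) = 642433/(-7) = 642433*(-⅐) = -642433/7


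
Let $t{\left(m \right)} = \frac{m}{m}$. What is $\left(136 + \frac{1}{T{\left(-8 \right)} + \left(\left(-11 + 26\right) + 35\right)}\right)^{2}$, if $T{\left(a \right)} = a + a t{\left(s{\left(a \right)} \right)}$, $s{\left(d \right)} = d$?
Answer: $\frac{21390625}{1156} \approx 18504.0$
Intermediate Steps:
$t{\left(m \right)} = 1$
$T{\left(a \right)} = 2 a$ ($T{\left(a \right)} = a + a 1 = a + a = 2 a$)
$\left(136 + \frac{1}{T{\left(-8 \right)} + \left(\left(-11 + 26\right) + 35\right)}\right)^{2} = \left(136 + \frac{1}{2 \left(-8\right) + \left(\left(-11 + 26\right) + 35\right)}\right)^{2} = \left(136 + \frac{1}{-16 + \left(15 + 35\right)}\right)^{2} = \left(136 + \frac{1}{-16 + 50}\right)^{2} = \left(136 + \frac{1}{34}\right)^{2} = \left(\frac{4625}{34}\right)^{2} = \frac{21390625}{1156}$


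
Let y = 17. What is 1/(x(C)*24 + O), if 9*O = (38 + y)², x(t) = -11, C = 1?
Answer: 9/649 ≈ 0.013867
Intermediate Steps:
O = 3025/9 (O = (38 + 17)²/9 = (⅑)*55² = (⅑)*3025 = 3025/9 ≈ 336.11)
1/(x(C)*24 + O) = 1/(-11*24 + 3025/9) = 1/(-264 + 3025/9) = 1/(649/9) = 9/649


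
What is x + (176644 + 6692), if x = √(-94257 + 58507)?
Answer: 183336 + 5*I*√1430 ≈ 1.8334e+5 + 189.08*I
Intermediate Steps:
x = 5*I*√1430 (x = √(-35750) = 5*I*√1430 ≈ 189.08*I)
x + (176644 + 6692) = 5*I*√1430 + (176644 + 6692) = 5*I*√1430 + 183336 = 183336 + 5*I*√1430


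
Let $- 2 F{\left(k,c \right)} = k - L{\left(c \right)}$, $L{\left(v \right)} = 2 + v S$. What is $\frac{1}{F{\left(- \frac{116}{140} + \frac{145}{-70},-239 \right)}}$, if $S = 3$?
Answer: $- \frac{20}{7121} \approx -0.0028086$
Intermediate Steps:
$L{\left(v \right)} = 2 + 3 v$ ($L{\left(v \right)} = 2 + v 3 = 2 + 3 v$)
$F{\left(k,c \right)} = 1 - \frac{k}{2} + \frac{3 c}{2}$ ($F{\left(k,c \right)} = - \frac{k - \left(2 + 3 c\right)}{2} = - \frac{-2 + k - 3 c}{2} = 1 - \frac{k}{2} + \frac{3 c}{2}$)
$\frac{1}{F{\left(- \frac{116}{140} + \frac{145}{-70},-239 \right)}} = \frac{1}{1 - \frac{- \frac{116}{140} + \frac{145}{-70}}{2} + \frac{3}{2} \left(-239\right)} = \frac{1}{1 - \frac{\left(-116\right) \frac{1}{140} + 145 \left(- \frac{1}{70}\right)}{2} - \frac{717}{2}} = \frac{1}{1 - \frac{- \frac{29}{35} - \frac{29}{14}}{2} - \frac{717}{2}} = \frac{1}{1 - - \frac{29}{20} - \frac{717}{2}} = \frac{1}{1 + \frac{29}{20} - \frac{717}{2}} = \frac{1}{- \frac{7121}{20}} = - \frac{20}{7121}$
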